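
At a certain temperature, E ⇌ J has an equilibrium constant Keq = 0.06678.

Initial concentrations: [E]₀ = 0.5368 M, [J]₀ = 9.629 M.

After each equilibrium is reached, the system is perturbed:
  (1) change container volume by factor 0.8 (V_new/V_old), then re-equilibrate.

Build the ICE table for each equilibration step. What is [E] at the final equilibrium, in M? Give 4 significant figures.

[E]_eq = 11.91 M

Q₀ = 17.94 vs Keq = 0.06678 ⇒ Q>K, reverse
Step 1:
                  E         J
  I          0.5368     9.629
  C           8.993    -8.993
  E           9.529    0.6364
  solve Keq expr → x = -8.993; check Q = 0.06678
Then change container volume by factor 0.8 (V_new/V_old).
Step 2:
                  E         J
  I           11.91    0.7955
  C               0         0
  E           11.91    0.7955
  solve Keq expr → x = 0; check Q = 0.06678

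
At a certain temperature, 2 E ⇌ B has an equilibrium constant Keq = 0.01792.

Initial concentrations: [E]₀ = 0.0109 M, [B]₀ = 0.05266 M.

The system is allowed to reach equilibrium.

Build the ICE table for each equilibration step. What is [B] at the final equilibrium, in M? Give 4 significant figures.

[B]_eq = 2.4005e-04 M

Q₀ = 443.2 vs Keq = 0.01792 ⇒ Q>K, reverse
Step 1:
                   E          B
  Initial     0.0109    0.05266
  Change      0.1048   -0.05242
  Equil       0.1157 2.4005e-04
  solve Keq expr → x = -0.05242; check Q = 0.01792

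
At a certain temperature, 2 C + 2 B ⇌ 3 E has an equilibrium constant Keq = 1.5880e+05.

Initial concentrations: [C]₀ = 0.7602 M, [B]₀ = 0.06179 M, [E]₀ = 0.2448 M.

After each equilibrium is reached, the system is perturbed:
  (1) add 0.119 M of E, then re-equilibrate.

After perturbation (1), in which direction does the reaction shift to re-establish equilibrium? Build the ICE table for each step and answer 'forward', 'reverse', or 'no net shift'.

Direction: reverse

Q₀ = 6.649 vs Keq = 1.5880e+05 ⇒ Q<K, forward
Step 1:
                    C           B           E
  Initial      0.7602     0.06179      0.2448
  Change     -0.06109    -0.06109     0.09163
  Equil        0.6991  7.0045e-04      0.3364
  solve Keq expr → x = 0.03054; check Q = 1.5880e+05
Then add 0.119 M of E.
Step 2:
                    C           B           E
  Initial      0.6991  7.0045e-04      0.4554
  Change   3.9997e-04  3.9997e-04 -5.9996e-04
  Equil        0.6995      0.0011      0.4548
  solve Keq expr → x = -1.9999e-04; check Q = 1.5880e+05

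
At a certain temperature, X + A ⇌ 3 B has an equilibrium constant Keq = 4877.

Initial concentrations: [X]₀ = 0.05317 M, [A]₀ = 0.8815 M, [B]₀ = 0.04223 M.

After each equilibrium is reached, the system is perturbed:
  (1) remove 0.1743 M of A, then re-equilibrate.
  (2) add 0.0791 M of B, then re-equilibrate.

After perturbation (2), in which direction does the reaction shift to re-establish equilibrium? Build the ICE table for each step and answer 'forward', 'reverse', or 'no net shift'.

Q₀ = 0.001607 vs Keq = 4877 ⇒ Q<K, forward
Step 1:
                    X           A           B
  I           0.05317      0.8815     0.04223
  C          -0.05317    -0.05317      0.1595
  E        2.0323e-06      0.8283      0.2017
  solve Keq expr → x = 0.05317; check Q = 4877
Then remove 0.1743 M of A.
Step 2:
                    X           A           B
  I        2.0323e-06       0.654      0.2017
  C        5.4153e-07  5.4153e-07 -1.6246e-06
  E        2.5738e-06       0.654      0.2017
  solve Keq expr → x = -5.4153e-07; check Q = 4877
Then add 0.0791 M of B.
Step 3:
                    X           A           B
  I        2.5738e-06       0.654      0.2808
  C        4.3689e-06  4.3689e-06 -1.3107e-05
  E        6.9426e-06       0.654      0.2808
  solve Keq expr → x = -4.3689e-06; check Q = 4877

Direction: reverse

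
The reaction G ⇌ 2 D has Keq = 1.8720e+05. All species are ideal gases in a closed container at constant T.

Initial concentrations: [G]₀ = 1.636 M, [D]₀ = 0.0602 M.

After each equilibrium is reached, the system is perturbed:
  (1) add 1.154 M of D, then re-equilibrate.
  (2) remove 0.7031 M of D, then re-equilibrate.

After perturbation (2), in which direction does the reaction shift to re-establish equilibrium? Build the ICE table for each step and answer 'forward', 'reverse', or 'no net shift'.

Q₀ = 0.002215 vs Keq = 1.8720e+05 ⇒ Q<K, forward
Step 1:
                  G         D
  init        1.636    0.0602
  Δ          -1.636     3.272
  eq      5.9310e-05     3.332
  solve Keq expr → x = 1.636; check Q = 1.8720e+05
Then add 1.154 M of D.
Step 2:
                  G         D
  init    5.9310e-05     4.486
  Δ       4.8191e-05 -9.6381e-05
  eq      1.0750e-04     4.486
  solve Keq expr → x = -4.8191e-05; check Q = 1.8720e+05
Then remove 0.7031 M of D.
Step 3:
                  G         D
  init    1.0750e-04     3.783
  Δ       -3.1054e-05 6.2109e-05
  eq      7.6446e-05     3.783
  solve Keq expr → x = 3.1054e-05; check Q = 1.8720e+05

Direction: forward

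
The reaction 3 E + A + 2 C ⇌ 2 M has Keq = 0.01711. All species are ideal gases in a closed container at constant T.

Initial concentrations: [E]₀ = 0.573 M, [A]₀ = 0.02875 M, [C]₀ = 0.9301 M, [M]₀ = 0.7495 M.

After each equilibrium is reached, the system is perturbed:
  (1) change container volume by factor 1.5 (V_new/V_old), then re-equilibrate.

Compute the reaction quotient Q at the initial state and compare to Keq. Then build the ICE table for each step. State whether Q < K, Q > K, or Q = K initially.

Q₀ = 120.1 vs Keq = 0.01711 ⇒ Q>K, reverse
Step 1:
                  E         A         C         M
  init        0.573   0.02875    0.9301    0.7495
  Δ          0.8473    0.2824    0.5649   -0.5649
  eq           1.42    0.3112     1.495    0.1846
  solve Keq expr → x = -0.2824; check Q = 0.01711
Then change container volume by factor 1.5 (V_new/V_old).
Step 2:
                  E         A         C         M
  init       0.9469    0.2075    0.9966    0.1231
  Δ         0.08071    0.0269   0.05381  -0.05381
  eq          1.028    0.2344      1.05   0.06929
  solve Keq expr → x = -0.0269; check Q = 0.01711

Q₀ = 120.1; Q > K (proceeds reverse)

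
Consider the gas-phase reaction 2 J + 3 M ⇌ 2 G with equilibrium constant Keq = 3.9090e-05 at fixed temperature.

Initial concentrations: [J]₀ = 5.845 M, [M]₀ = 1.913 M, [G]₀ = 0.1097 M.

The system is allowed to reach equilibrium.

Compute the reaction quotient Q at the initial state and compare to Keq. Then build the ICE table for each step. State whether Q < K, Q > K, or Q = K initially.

Q₀ = 5.0315e-05 vs Keq = 3.9090e-05 ⇒ Q>K, reverse
Step 1:
                  J         M         G
  init        5.845     1.913    0.1097
  Δ          0.0115   0.01726   -0.0115
  eq          5.857      1.93    0.0982
  solve Keq expr → x = -0.005752; check Q = 3.9090e-05

Q₀ = 5.0315e-05; Q > K (proceeds reverse)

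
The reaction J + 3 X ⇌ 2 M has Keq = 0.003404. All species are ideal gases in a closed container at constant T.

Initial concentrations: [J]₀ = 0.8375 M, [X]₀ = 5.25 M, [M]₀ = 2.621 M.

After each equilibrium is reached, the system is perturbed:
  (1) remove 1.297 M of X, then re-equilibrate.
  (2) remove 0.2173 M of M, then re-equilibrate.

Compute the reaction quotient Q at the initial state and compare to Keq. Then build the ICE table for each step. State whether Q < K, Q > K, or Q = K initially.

Q₀ = 0.05669; Q > K (proceeds reverse)

Q₀ = 0.05669 vs Keq = 0.003404 ⇒ Q>K, reverse
Step 1:
                    J           X           M
  I            0.8375        5.25       2.621
  C            0.6338       1.901      -1.268
  E             1.471       7.151       1.353
  solve Keq expr → x = -0.6338; check Q = 0.003404
Then remove 1.297 M of X.
Step 2:
                    J           X           M
  I             1.471       5.854       1.353
  C            0.1116      0.3348     -0.2232
  E             1.583       6.189        1.13
  solve Keq expr → x = -0.1116; check Q = 0.003404
Then remove 0.2173 M of M.
Step 3:
                    J           X           M
  I             1.583       6.189      0.9129
  C          -0.06881     -0.2064      0.1376
  E             1.514       5.983       1.051
  solve Keq expr → x = 0.06881; check Q = 0.003404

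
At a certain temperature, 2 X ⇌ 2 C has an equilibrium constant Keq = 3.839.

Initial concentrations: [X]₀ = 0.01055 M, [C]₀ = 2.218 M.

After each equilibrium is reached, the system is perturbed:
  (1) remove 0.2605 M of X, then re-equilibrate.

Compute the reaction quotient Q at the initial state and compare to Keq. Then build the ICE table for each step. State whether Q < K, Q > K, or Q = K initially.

Q₀ = 4.4200e+04 vs Keq = 3.839 ⇒ Q>K, reverse
Step 1:
                   X          C
  Initial    0.01055      2.218
  Change      0.7425    -0.7425
  Equil       0.7531      1.475
  solve Keq expr → x = -0.3713; check Q = 3.839
Then remove 0.2605 M of X.
Step 2:
                   X          C
  Initial     0.4926      1.475
  Change      0.1725    -0.1725
  Equil        0.665      1.303
  solve Keq expr → x = -0.08624; check Q = 3.839

Q₀ = 4.4200e+04; Q > K (proceeds reverse)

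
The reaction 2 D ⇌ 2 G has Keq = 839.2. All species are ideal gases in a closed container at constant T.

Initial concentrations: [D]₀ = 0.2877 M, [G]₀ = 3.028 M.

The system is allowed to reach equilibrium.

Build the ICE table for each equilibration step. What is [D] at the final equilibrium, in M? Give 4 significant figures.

Q₀ = 110.8 vs Keq = 839.2 ⇒ Q<K, forward
Step 1:
                   D          G
  init        0.2877      3.028
  Δ          -0.1771     0.1771
  eq          0.1106      3.205
  solve Keq expr → x = 0.08853; check Q = 839.2

[D]_eq = 0.1106 M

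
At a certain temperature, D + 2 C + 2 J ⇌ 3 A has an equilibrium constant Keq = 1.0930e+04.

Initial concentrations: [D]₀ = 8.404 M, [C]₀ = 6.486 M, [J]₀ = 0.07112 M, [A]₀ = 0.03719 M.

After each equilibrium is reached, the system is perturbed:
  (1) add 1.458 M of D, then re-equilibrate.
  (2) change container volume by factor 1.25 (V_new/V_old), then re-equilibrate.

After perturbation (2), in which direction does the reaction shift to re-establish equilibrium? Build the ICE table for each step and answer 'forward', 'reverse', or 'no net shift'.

Direction: reverse

Q₀ = 2.8764e-05 vs Keq = 1.0930e+04 ⇒ Q<K, forward
Step 1:
                  D         C         J         A
  Initial     8.404     6.486   0.07112   0.03719
  Change   -0.03555  -0.07109  -0.07109    0.1066
  Equil       8.368     6.415 2.8115e-05    0.1438
  solve Keq expr → x = 0.03555; check Q = 1.0930e+04
Then add 1.458 M of D.
Step 2:
                  D         C         J         A
  Initial     9.826     6.415 2.8115e-05    0.1438
  Change  -1.0843e-06 -2.1686e-06 -2.1686e-06 3.2529e-06
  Equil       9.826     6.415 2.5947e-05    0.1438
  solve Keq expr → x = 1.0843e-06; check Q = 1.0930e+04
Then change container volume by factor 1.25 (V_new/V_old).
Step 3:
                  D         C         J         A
  Initial     7.861     5.132 2.0757e-05    0.1151
  Change  2.5933e-06 5.1867e-06 5.1867e-06 -7.7800e-06
  Equil       7.861     5.132 2.5944e-05    0.1151
  solve Keq expr → x = -2.5933e-06; check Q = 1.0930e+04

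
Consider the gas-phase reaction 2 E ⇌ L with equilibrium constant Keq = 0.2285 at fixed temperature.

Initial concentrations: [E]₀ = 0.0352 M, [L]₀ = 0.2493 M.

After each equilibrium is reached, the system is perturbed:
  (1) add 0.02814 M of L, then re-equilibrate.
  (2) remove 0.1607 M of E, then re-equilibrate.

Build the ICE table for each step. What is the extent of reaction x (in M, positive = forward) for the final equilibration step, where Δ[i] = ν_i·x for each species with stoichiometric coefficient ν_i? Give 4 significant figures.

x = -0.0225 M

Q₀ = 201.2 vs Keq = 0.2285 ⇒ Q>K, reverse
Step 1:
                    E           L
  Initial      0.0352      0.2493
  Change       0.4086     -0.2043
  Equil        0.4438       0.045
  solve Keq expr → x = -0.2043; check Q = 0.2285
Then add 0.02814 M of L.
Step 2:
                    E           L
  Initial      0.4438     0.07314
  Change      0.03953    -0.01977
  Equil        0.4833     0.05338
  solve Keq expr → x = -0.01977; check Q = 0.2285
Then remove 0.1607 M of E.
Step 3:
                    E           L
  Initial      0.3226     0.05338
  Change        0.045     -0.0225
  Equil        0.3676     0.03088
  solve Keq expr → x = -0.0225; check Q = 0.2285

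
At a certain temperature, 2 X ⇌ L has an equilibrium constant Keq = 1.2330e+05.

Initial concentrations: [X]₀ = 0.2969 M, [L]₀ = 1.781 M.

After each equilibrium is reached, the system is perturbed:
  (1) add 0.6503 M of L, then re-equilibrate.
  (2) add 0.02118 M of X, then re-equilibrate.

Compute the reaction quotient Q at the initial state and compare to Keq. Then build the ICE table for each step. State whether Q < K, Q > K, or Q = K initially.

Q₀ = 20.2 vs Keq = 1.2330e+05 ⇒ Q<K, forward
Step 1:
                   X          L
  I           0.2969      1.781
  C          -0.2929     0.1465
  E         0.003954      1.927
  solve Keq expr → x = 0.1465; check Q = 1.2330e+05
Then add 0.6503 M of L.
Step 2:
                   X          L
  I         0.003954      2.578
  C       6.1831e-04 -3.0915e-04
  E         0.004572      2.577
  solve Keq expr → x = -3.0915e-04; check Q = 1.2330e+05
Then add 0.02118 M of X.
Step 3:
                   X          L
  I          0.02575      2.577
  C         -0.02117    0.01059
  E         0.004581      2.588
  solve Keq expr → x = 0.01059; check Q = 1.2330e+05

Q₀ = 20.2; Q < K (proceeds forward)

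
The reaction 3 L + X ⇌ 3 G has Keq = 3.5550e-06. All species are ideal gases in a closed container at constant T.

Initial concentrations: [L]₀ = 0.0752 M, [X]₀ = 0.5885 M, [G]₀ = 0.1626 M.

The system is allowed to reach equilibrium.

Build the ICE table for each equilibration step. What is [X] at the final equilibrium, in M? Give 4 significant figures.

[X]_eq = 0.6417 M

Q₀ = 17.18 vs Keq = 3.5550e-06 ⇒ Q>K, reverse
Step 1:
                    L           X           G
  init         0.0752      0.5885      0.1626
  Δ            0.1595     0.05317     -0.1595
  eq           0.2347      0.6417     0.00309
  solve Keq expr → x = -0.05317; check Q = 3.5550e-06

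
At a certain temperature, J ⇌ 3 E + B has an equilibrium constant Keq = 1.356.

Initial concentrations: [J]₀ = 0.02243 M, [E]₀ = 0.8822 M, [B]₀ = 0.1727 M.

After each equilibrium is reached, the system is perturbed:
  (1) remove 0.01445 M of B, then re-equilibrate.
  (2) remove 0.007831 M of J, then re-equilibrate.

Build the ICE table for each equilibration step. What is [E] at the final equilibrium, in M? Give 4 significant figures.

Q₀ = 5.286 vs Keq = 1.356 ⇒ Q>K, reverse
Step 1:
                   J          E          B
  init       0.02243     0.8822     0.1727
  Δ          0.02994   -0.08983   -0.02994
  eq         0.05237     0.7924     0.1428
  solve Keq expr → x = -0.02994; check Q = 1.356
Then remove 0.01445 M of B.
Step 2:
                   J          E          B
  init       0.05237     0.7924     0.1283
  Δ        -0.002763   0.008289   0.002763
  eq         0.04961     0.8007     0.1311
  solve Keq expr → x = 0.002763; check Q = 1.356
Then remove 0.007831 M of J.
Step 3:
                   J          E          B
  init       0.04178     0.8007     0.1311
  Δ         0.004099    -0.0123  -0.004099
  eq         0.04588     0.7884      0.127
  solve Keq expr → x = -0.004099; check Q = 1.356

[E]_eq = 0.7884 M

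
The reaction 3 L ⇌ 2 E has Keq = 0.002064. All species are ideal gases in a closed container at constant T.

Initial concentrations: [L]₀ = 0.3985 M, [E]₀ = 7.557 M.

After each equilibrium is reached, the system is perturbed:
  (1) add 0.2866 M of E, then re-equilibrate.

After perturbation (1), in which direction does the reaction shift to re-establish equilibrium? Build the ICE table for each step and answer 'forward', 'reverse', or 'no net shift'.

Direction: reverse

Q₀ = 902.4 vs Keq = 0.002064 ⇒ Q>K, reverse
Step 1:
                   L          E
  I           0.3985      7.557
  C            9.283     -6.188
  E            9.681      1.369
  solve Keq expr → x = -3.094; check Q = 0.002064
Then add 0.2866 M of E.
Step 2:
                   L          E
  I            9.681      1.655
  C           0.3255     -0.217
  E            10.01      1.438
  solve Keq expr → x = -0.1085; check Q = 0.002064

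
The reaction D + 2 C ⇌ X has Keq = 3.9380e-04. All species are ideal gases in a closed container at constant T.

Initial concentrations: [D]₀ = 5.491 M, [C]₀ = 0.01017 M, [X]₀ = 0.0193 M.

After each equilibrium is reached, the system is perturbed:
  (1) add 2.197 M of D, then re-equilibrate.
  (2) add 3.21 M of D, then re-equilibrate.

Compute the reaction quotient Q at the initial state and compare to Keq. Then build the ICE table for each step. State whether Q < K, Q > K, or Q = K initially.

Q₀ = 33.98; Q > K (proceeds reverse)

Q₀ = 33.98 vs Keq = 3.9380e-04 ⇒ Q>K, reverse
Step 1:
                   D          C          X
  I            5.491    0.01017     0.0193
  C          0.01929    0.03859   -0.01929
  E             5.51    0.04876 5.1591e-06
  solve Keq expr → x = -0.01929; check Q = 3.9380e-04
Then add 2.197 M of D.
Step 2:
                   D          C          X
  I            7.707    0.04876 5.1591e-06
  C       -2.0557e-06 -4.1115e-06 2.0557e-06
  E            7.707    0.04876 7.2148e-06
  solve Keq expr → x = 2.0557e-06; check Q = 3.9380e-04
Then add 3.21 M of D.
Step 3:
                   D          C          X
  I            10.92    0.04876 7.2148e-06
  C       -3.0024e-06 -6.0047e-06 3.0024e-06
  E            10.92    0.04875 1.0217e-05
  solve Keq expr → x = 3.0024e-06; check Q = 3.9380e-04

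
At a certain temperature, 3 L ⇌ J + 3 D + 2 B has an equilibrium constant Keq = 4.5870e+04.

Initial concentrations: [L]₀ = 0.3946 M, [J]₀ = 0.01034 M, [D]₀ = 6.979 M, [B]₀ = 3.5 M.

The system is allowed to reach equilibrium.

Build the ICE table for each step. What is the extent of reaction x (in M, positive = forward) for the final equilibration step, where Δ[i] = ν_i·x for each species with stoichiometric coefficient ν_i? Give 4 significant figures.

x = 0.06492 M

Q₀ = 700.8 vs Keq = 4.5870e+04 ⇒ Q<K, forward
Step 1:
                  L         J         D         B
  Initial    0.3946   0.01034     6.979       3.5
  Change    -0.1948   0.06492    0.1948    0.1298
  Equil      0.1998   0.07526     7.174      3.63
  solve Keq expr → x = 0.06492; check Q = 4.5870e+04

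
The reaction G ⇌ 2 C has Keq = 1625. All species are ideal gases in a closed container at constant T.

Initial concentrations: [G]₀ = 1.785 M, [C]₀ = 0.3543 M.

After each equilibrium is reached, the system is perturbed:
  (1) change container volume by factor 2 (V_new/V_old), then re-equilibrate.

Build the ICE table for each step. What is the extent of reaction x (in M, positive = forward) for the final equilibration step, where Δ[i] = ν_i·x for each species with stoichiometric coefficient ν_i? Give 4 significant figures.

Q₀ = 0.07032 vs Keq = 1625 ⇒ Q<K, forward
Step 1:
                    G           C
  I             1.785      0.3543
  C            -1.776       3.551
  E          0.009387       3.906
  solve Keq expr → x = 1.776; check Q = 1625
Then change container volume by factor 2 (V_new/V_old).
Step 2:
                    G           C
  I          0.004693       1.953
  C         -0.002335    0.004671
  E          0.002358       1.957
  solve Keq expr → x = 0.002335; check Q = 1625

x = 0.002335 M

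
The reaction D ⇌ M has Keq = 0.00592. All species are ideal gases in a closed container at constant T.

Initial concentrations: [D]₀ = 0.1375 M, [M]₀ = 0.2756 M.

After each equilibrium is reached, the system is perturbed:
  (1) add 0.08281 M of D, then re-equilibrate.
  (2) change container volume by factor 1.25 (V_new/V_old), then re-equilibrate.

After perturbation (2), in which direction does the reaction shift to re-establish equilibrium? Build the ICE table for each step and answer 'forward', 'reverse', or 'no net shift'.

Q₀ = 2.004 vs Keq = 0.00592 ⇒ Q>K, reverse
Step 1:
                   D          M
  I           0.1375     0.2756
  C           0.2732    -0.2732
  E           0.4107   0.002431
  solve Keq expr → x = -0.2732; check Q = 0.00592
Then add 0.08281 M of D.
Step 2:
                   D          M
  I           0.4935   0.002431
  C       -4.8735e-04 4.8735e-04
  E            0.493   0.002919
  solve Keq expr → x = 4.8735e-04; check Q = 0.00592
Then change container volume by factor 1.25 (V_new/V_old).
Step 3:
                   D          M
  I           0.3944   0.002335
  C                0          0
  E           0.3944   0.002335
  solve Keq expr → x = 0; check Q = 0.00592

Direction: no net shift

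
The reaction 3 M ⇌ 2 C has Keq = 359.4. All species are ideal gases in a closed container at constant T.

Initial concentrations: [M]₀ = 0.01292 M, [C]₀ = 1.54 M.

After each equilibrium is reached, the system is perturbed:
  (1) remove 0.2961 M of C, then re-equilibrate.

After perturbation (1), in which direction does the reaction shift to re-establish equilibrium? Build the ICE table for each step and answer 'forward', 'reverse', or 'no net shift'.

Q₀ = 1.0996e+06 vs Keq = 359.4 ⇒ Q>K, reverse
Step 1:
                   M          C
  Initial    0.01292       1.54
  Change      0.1656    -0.1104
  Equil       0.1785       1.43
  solve Keq expr → x = -0.05519; check Q = 359.4
Then remove 0.2961 M of C.
Step 2:
                   M          C
  Initial     0.1785      1.134
  Change    -0.02414    0.01609
  Equil       0.1544       1.15
  solve Keq expr → x = 0.008047; check Q = 359.4

Direction: forward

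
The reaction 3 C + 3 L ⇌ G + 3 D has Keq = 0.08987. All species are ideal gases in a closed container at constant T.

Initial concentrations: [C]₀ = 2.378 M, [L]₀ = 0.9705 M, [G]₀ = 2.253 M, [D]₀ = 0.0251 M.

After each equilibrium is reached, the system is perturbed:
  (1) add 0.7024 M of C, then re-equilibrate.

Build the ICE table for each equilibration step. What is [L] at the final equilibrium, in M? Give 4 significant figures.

[L]_eq = 0.5288 M

Q₀ = 2.8984e-06 vs Keq = 0.08987 ⇒ Q<K, forward
Step 1:
                  C         L         G         D
  init        2.378    0.9705     2.253    0.0251
  Δ         -0.3751   -0.3751     0.125    0.3751
  eq          2.003    0.5954     2.378    0.4002
  solve Keq expr → x = 0.125; check Q = 0.08987
Then add 0.7024 M of C.
Step 2:
                  C         L         G         D
  init        2.705    0.5954     2.378    0.4002
  Δ        -0.06661  -0.06661    0.0222   0.06661
  eq          2.639    0.5288       2.4    0.4668
  solve Keq expr → x = 0.0222; check Q = 0.08987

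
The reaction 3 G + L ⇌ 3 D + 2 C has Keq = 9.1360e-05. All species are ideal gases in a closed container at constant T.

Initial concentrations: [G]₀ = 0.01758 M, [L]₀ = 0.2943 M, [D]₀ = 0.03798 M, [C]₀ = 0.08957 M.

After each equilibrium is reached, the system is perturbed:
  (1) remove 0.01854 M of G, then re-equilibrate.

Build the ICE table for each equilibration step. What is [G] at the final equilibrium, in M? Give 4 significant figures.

[G]_eq = 0.03132 M

Q₀ = 0.2749 vs Keq = 9.1360e-05 ⇒ Q>K, reverse
Step 1:
                  G         L         D         C
  Initial   0.01758    0.2943   0.03798   0.08957
  Change    0.02956  0.009854  -0.02956  -0.01971
  Equil     0.04714    0.3042  0.008418   0.06986
  solve Keq expr → x = -0.009854; check Q = 9.1360e-05
Then remove 0.01854 M of G.
Step 2:
                  G         L         D         C
  Initial    0.0286    0.3042  0.008418   0.06986
  Change    0.00272 9.0674e-04  -0.00272 -0.001813
  Equil     0.03132    0.3051  0.005698   0.06805
  solve Keq expr → x = -9.0674e-04; check Q = 9.1360e-05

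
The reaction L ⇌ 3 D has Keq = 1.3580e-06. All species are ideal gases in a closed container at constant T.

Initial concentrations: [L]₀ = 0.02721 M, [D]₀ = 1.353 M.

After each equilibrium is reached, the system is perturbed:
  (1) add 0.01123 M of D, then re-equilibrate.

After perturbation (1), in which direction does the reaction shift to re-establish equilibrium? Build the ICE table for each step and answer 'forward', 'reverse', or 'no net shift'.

Direction: reverse

Q₀ = 91.03 vs Keq = 1.3580e-06 ⇒ Q>K, reverse
Step 1:
                    L           D
  I           0.02721       1.353
  C            0.4481      -1.344
  E            0.4753    0.008642
  solve Keq expr → x = -0.4481; check Q = 1.3580e-06
Then add 0.01123 M of D.
Step 2:
                    L           D
  I            0.4753     0.01987
  C          0.003736    -0.01121
  E            0.4791    0.008665
  solve Keq expr → x = -0.003736; check Q = 1.3580e-06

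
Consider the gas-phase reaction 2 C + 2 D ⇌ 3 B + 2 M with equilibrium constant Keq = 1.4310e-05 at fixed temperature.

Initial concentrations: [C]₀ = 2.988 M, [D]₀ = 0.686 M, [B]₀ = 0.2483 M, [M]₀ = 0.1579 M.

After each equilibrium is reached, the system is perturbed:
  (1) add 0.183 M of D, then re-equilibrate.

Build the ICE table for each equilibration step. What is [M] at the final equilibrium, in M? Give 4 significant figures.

[M]_eq = 0.1215 M

Q₀ = 9.0842e-05 vs Keq = 1.4310e-05 ⇒ Q>K, reverse
Step 1:
                   C          D          B          M
  init         2.988      0.686     0.2483     0.1579
  Δ          0.04648    0.04648   -0.06972   -0.04648
  eq           3.034     0.7325     0.1786     0.1114
  solve Keq expr → x = -0.02324; check Q = 1.4310e-05
Then add 0.183 M of D.
Step 2:
                   C          D          B          M
  init         3.034     0.9155     0.1786     0.1114
  Δ         -0.01008   -0.01008    0.01513    0.01008
  eq           3.024     0.9054     0.1937     0.1215
  solve Keq expr → x = 0.005042; check Q = 1.4310e-05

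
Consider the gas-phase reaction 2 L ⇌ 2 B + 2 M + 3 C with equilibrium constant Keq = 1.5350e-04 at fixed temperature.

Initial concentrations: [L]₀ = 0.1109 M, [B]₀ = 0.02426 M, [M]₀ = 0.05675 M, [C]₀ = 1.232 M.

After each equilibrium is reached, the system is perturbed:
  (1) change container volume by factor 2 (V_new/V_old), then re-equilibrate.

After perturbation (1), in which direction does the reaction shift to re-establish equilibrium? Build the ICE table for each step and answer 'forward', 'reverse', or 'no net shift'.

Direction: forward

Q₀ = 2.8819e-04 vs Keq = 1.5350e-04 ⇒ Q>K, reverse
Step 1:
                    L           B           M           C
  Initial      0.1109     0.02426     0.05675       1.232
  Change     0.004239   -0.004239   -0.004239   -0.006359
  Equil        0.1151     0.02002     0.05251       1.226
  solve Keq expr → x = -0.00212; check Q = 1.5350e-04
Then change container volume by factor 2 (V_new/V_old).
Step 2:
                    L           B           M           C
  Initial     0.05757     0.01001     0.02626      0.6128
  Change      -0.0151      0.0151      0.0151     0.02265
  Equil       0.04247     0.02511     0.04136      0.6355
  solve Keq expr → x = 0.007551; check Q = 1.5350e-04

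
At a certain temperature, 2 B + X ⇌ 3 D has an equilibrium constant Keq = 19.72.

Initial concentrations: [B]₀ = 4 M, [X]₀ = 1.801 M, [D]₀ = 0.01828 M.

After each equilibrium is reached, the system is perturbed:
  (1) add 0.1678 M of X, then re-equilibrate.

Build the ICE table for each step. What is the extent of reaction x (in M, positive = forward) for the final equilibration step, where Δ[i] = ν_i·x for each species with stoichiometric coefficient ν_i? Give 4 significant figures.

Q₀ = 2.1198e-07 vs Keq = 19.72 ⇒ Q<K, forward
Step 1:
                  B         X         D
  Initial         4     1.801   0.01828
  Change     -2.264    -1.132     3.396
  Equil       1.736    0.6692     3.414
  solve Keq expr → x = 1.132; check Q = 19.72
Then add 0.1678 M of X.
Step 2:
                  B         X         D
  Initial     1.736     0.837     3.414
  Change   -0.07253  -0.03627    0.1088
  Equil       1.664    0.8007     3.523
  solve Keq expr → x = 0.03627; check Q = 19.72

x = 0.03627 M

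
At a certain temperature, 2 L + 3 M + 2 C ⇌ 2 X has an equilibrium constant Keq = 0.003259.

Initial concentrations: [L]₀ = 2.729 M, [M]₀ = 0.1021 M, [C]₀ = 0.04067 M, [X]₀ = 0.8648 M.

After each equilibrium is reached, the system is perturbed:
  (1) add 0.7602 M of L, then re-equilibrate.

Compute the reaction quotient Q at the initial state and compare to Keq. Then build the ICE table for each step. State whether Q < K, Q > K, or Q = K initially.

Q₀ = 5.7043e+04 vs Keq = 0.003259 ⇒ Q>K, reverse
Step 1:
                   L          M          C          X
  I            2.729     0.1021    0.04067     0.8648
  C           0.6911      1.037     0.6911    -0.6911
  E             3.42      1.139     0.7318     0.1737
  solve Keq expr → x = -0.3456; check Q = 0.003259
Then add 0.7602 M of L.
Step 2:
                   L          M          C          X
  I             4.18      1.139     0.7318     0.1737
  C         -0.02217   -0.03326   -0.02217    0.02217
  E            4.158      1.106     0.7096     0.1958
  solve Keq expr → x = 0.01109; check Q = 0.003259

Q₀ = 5.7043e+04; Q > K (proceeds reverse)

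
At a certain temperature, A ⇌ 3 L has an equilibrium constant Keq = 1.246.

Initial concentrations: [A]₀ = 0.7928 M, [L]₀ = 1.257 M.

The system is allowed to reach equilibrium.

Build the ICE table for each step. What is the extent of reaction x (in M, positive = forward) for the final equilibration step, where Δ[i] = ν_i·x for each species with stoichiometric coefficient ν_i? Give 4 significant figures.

Q₀ = 2.505 vs Keq = 1.246 ⇒ Q>K, reverse
Step 1:
                  A         L
  Initial    0.7928     1.257
  Change    0.07665     -0.23
  Equil      0.8695     1.027
  solve Keq expr → x = -0.07665; check Q = 1.246

x = -0.07665 M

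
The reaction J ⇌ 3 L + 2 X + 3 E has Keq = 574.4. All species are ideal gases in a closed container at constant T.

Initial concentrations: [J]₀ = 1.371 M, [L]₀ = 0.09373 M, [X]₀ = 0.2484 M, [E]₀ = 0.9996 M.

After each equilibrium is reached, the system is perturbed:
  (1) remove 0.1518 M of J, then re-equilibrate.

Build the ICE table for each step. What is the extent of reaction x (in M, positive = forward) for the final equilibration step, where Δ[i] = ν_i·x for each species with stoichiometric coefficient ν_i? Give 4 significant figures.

x = -0.01891 M

Q₀ = 3.7015e-05 vs Keq = 574.4 ⇒ Q<K, forward
Step 1:
                  J         L         X         E
  init        1.371   0.09373    0.2484    0.9996
  Δ         -0.6294     1.888     1.259     1.888
  eq         0.7416     1.982     1.507     2.888
  solve Keq expr → x = 0.6294; check Q = 574.4
Then remove 0.1518 M of J.
Step 2:
                  J         L         X         E
  init       0.5898     1.982     1.507     2.888
  Δ         0.01891  -0.05673  -0.03782  -0.05673
  eq         0.6087     1.925     1.469     2.831
  solve Keq expr → x = -0.01891; check Q = 574.4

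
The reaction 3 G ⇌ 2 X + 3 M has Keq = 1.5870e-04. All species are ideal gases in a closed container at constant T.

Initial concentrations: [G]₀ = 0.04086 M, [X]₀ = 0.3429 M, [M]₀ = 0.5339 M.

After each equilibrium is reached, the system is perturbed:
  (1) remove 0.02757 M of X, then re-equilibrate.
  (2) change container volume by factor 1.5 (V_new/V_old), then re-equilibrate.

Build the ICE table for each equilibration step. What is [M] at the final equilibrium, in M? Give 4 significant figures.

Q₀ = 262.3 vs Keq = 1.5870e-04 ⇒ Q>K, reverse
Step 1:
                   G          X          M
  Initial    0.04086     0.3429     0.5339
  Change      0.4005     -0.267    -0.4005
  Equil       0.4414    0.07587     0.1334
  solve Keq expr → x = -0.1335; check Q = 1.5870e-04
Then remove 0.02757 M of X.
Step 2:
                   G          X          M
  Initial     0.4414     0.0483     0.1334
  Change    -0.01708    0.01139    0.01708
  Equil       0.4243    0.05968     0.1504
  solve Keq expr → x = 0.005693; check Q = 1.5870e-04
Then change container volume by factor 1.5 (V_new/V_old).
Step 3:
                   G          X          M
  Initial     0.2829    0.03979     0.1003
  Change    -0.01163   0.007751    0.01163
  Equil       0.2713    0.04754     0.1119
  solve Keq expr → x = 0.003875; check Q = 1.5870e-04

[M]_eq = 0.1119 M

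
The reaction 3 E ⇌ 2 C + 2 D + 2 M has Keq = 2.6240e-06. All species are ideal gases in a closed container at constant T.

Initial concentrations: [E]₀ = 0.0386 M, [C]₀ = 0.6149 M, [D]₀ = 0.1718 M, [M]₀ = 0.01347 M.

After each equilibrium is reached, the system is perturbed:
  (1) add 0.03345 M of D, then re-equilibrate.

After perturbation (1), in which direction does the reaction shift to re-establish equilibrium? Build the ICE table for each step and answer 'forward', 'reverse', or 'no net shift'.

Direction: reverse

Q₀ = 0.03521 vs Keq = 2.6240e-06 ⇒ Q>K, reverse
Step 1:
                  E         C         D         M
  Initial    0.0386    0.6149    0.1718   0.01347
  Change    0.01985  -0.01323  -0.01323  -0.01323
  Equil     0.05845    0.6017    0.1586 2.3990e-04
  solve Keq expr → x = -0.006615; check Q = 2.6240e-06
Then add 0.03345 M of D.
Step 2:
                  E         C         D         M
  Initial   0.05845    0.6017     0.192 2.3990e-04
  Change  6.2127e-05 -4.1418e-05 -4.1418e-05 -4.1418e-05
  Equil     0.05851    0.6016     0.192 1.9848e-04
  solve Keq expr → x = -2.0709e-05; check Q = 2.6240e-06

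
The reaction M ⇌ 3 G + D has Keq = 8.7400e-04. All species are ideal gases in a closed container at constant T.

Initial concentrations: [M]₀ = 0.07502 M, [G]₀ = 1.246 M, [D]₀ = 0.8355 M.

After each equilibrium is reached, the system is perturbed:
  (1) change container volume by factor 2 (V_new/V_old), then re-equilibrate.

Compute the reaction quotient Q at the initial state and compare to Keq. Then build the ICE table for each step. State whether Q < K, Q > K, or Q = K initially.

Q₀ = 21.54 vs Keq = 8.7400e-04 ⇒ Q>K, reverse
Step 1:
                    M           G           D
  Initial     0.07502       1.246      0.8355
  Change       0.3833       -1.15     -0.3833
  Equil        0.4583     0.09604      0.4522
  solve Keq expr → x = -0.3833; check Q = 8.7400e-04
Then change container volume by factor 2 (V_new/V_old).
Step 2:
                    M           G           D
  Initial      0.2292     0.04802      0.2261
  Change     -0.01466     0.04398     0.01466
  Equil        0.2145       0.092      0.2408
  solve Keq expr → x = 0.01466; check Q = 8.7400e-04

Q₀ = 21.54; Q > K (proceeds reverse)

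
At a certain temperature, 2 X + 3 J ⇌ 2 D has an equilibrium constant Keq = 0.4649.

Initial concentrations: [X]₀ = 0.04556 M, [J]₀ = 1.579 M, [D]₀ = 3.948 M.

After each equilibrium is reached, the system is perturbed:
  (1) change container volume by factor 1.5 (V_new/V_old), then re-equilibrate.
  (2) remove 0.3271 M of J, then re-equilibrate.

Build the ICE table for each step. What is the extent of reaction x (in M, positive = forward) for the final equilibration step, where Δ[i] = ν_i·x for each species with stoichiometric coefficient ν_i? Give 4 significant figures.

x = -0.04149 M

Q₀ = 1907 vs Keq = 0.4649 ⇒ Q>K, reverse
Step 1:
                   X          J          D
  I          0.04556      1.579      3.948
  C           0.8731       1.31    -0.8731
  E           0.9186      2.889      3.075
  solve Keq expr → x = -0.4365; check Q = 0.4649
Then change container volume by factor 1.5 (V_new/V_old).
Step 2:
                   X          J          D
  I           0.6124      1.926       2.05
  C           0.2021     0.3031    -0.2021
  E           0.8145      2.229      1.848
  solve Keq expr → x = -0.101; check Q = 0.4649
Then remove 0.3271 M of J.
Step 3:
                   X          J          D
  I           0.8145      1.902      1.848
  C          0.08298     0.1245   -0.08298
  E           0.8975      2.026      1.765
  solve Keq expr → x = -0.04149; check Q = 0.4649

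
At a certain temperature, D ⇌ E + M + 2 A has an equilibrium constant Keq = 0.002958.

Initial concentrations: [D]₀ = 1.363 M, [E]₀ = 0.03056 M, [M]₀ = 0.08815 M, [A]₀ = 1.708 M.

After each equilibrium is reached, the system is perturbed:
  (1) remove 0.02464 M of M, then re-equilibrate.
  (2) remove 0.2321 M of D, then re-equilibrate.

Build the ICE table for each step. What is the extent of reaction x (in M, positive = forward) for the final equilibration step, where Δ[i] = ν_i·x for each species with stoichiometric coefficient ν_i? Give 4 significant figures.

x = -0.00288 M

Q₀ = 0.005766 vs Keq = 0.002958 ⇒ Q>K, reverse
Step 1:
                  D         E         M         A
  I           1.363   0.03056   0.08815     1.708
  C         0.01179  -0.01179  -0.01179  -0.02358
  E           1.375   0.01877   0.07636     1.684
  solve Keq expr → x = -0.01179; check Q = 0.002958
Then remove 0.02464 M of M.
Step 2:
                  D         E         M         A
  I           1.375   0.01877   0.05172     1.684
  C       -0.005736  0.005736  0.005736   0.01147
  E           1.369   0.02451   0.05746     1.696
  solve Keq expr → x = 0.005736; check Q = 0.002958
Then remove 0.2321 M of D.
Step 3:
                  D         E         M         A
  I           1.137   0.02451   0.05746     1.696
  C         0.00288  -0.00288  -0.00288  -0.00576
  E            1.14   0.02163   0.05458      1.69
  solve Keq expr → x = -0.00288; check Q = 0.002958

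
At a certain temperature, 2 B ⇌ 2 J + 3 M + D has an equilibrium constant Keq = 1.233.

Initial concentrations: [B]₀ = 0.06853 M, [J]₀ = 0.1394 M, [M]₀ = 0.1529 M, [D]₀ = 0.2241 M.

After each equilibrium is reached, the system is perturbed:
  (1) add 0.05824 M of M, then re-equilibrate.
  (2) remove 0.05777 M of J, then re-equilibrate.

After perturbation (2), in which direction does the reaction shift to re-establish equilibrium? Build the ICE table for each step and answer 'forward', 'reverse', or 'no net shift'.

Q₀ = 0.003315 vs Keq = 1.233 ⇒ Q<K, forward
Step 1:
                  B         J         M         D
  Initial   0.06853    0.1394    0.1529    0.2241
  Change   -0.05802   0.05802   0.08703   0.02901
  Equil     0.01051    0.1974    0.2399    0.2531
  solve Keq expr → x = 0.02901; check Q = 1.233
Then add 0.05824 M of M.
Step 2:
                  B         J         M         D
  Initial   0.01051    0.1974    0.2982    0.2531
  Change    0.00339  -0.00339 -0.005085 -0.001695
  Equil      0.0139     0.194    0.2931    0.2514
  solve Keq expr → x = -0.001695; check Q = 1.233
Then remove 0.05777 M of J.
Step 3:
                  B         J         M         D
  Initial    0.0139    0.1363    0.2931    0.2514
  Change  -0.003571  0.003571  0.005356  0.001785
  Equil     0.01033    0.1398    0.2984    0.2532
  solve Keq expr → x = 0.001785; check Q = 1.233

Direction: forward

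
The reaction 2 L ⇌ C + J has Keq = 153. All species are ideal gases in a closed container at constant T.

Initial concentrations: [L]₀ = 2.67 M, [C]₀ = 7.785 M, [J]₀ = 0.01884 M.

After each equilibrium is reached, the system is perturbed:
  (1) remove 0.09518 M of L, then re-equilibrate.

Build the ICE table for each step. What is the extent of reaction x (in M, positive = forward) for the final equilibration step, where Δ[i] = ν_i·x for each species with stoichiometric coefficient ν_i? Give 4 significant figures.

Q₀ = 0.02057 vs Keq = 153 ⇒ Q<K, forward
Step 1:
                    L           C           J
  Initial        2.67       7.785     0.01884
  Change       -2.402       1.201       1.201
  Equil        0.2677       8.986        1.22
  solve Keq expr → x = 1.201; check Q = 153
Then remove 0.09518 M of L.
Step 2:
                    L           C           J
  Initial      0.1725       8.986        1.22
  Change      0.08957    -0.04478    -0.04478
  Equil        0.2621       8.941       1.175
  solve Keq expr → x = -0.04478; check Q = 153

x = -0.04478 M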